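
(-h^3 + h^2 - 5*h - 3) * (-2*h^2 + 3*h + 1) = 2*h^5 - 5*h^4 + 12*h^3 - 8*h^2 - 14*h - 3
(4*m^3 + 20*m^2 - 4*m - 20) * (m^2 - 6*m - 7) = 4*m^5 - 4*m^4 - 152*m^3 - 136*m^2 + 148*m + 140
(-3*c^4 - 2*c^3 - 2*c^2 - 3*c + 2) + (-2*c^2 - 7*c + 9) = -3*c^4 - 2*c^3 - 4*c^2 - 10*c + 11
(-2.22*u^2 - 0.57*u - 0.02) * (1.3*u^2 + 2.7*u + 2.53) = -2.886*u^4 - 6.735*u^3 - 7.1816*u^2 - 1.4961*u - 0.0506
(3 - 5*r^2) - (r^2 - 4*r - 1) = -6*r^2 + 4*r + 4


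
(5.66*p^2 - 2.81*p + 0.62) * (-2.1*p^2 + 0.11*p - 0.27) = -11.886*p^4 + 6.5236*p^3 - 3.1393*p^2 + 0.8269*p - 0.1674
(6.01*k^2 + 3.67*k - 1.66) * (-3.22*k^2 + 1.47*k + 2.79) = -19.3522*k^4 - 2.9827*k^3 + 27.508*k^2 + 7.7991*k - 4.6314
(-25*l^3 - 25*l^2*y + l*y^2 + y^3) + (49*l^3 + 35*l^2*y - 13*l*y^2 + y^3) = 24*l^3 + 10*l^2*y - 12*l*y^2 + 2*y^3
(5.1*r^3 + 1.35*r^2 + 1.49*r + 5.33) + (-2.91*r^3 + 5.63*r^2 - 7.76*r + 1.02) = 2.19*r^3 + 6.98*r^2 - 6.27*r + 6.35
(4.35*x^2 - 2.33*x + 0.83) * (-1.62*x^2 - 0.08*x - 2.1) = -7.047*x^4 + 3.4266*x^3 - 10.2932*x^2 + 4.8266*x - 1.743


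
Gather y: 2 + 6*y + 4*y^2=4*y^2 + 6*y + 2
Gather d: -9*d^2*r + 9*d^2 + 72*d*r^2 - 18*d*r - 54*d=d^2*(9 - 9*r) + d*(72*r^2 - 18*r - 54)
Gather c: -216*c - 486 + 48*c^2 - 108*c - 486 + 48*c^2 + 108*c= 96*c^2 - 216*c - 972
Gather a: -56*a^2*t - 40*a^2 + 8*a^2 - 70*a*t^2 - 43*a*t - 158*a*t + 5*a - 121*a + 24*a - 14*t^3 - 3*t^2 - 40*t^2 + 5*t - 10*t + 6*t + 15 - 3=a^2*(-56*t - 32) + a*(-70*t^2 - 201*t - 92) - 14*t^3 - 43*t^2 + t + 12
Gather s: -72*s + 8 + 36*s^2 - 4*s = 36*s^2 - 76*s + 8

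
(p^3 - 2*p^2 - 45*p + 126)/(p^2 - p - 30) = (p^2 + 4*p - 21)/(p + 5)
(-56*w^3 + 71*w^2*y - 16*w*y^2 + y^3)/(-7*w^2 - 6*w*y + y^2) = (8*w^2 - 9*w*y + y^2)/(w + y)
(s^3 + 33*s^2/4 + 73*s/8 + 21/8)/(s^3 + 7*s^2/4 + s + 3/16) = 2*(s + 7)/(2*s + 1)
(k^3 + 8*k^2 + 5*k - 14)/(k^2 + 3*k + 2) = (k^2 + 6*k - 7)/(k + 1)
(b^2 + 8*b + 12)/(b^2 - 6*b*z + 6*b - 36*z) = (-b - 2)/(-b + 6*z)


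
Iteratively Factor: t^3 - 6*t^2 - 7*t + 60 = (t - 4)*(t^2 - 2*t - 15) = (t - 5)*(t - 4)*(t + 3)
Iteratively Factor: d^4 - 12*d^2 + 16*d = (d)*(d^3 - 12*d + 16) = d*(d - 2)*(d^2 + 2*d - 8) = d*(d - 2)*(d + 4)*(d - 2)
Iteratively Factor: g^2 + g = (g)*(g + 1)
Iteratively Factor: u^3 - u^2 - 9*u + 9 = (u + 3)*(u^2 - 4*u + 3) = (u - 1)*(u + 3)*(u - 3)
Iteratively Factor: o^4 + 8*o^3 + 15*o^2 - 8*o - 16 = (o + 4)*(o^3 + 4*o^2 - o - 4) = (o + 1)*(o + 4)*(o^2 + 3*o - 4) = (o + 1)*(o + 4)^2*(o - 1)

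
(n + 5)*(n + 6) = n^2 + 11*n + 30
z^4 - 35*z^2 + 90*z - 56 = (z - 4)*(z - 2)*(z - 1)*(z + 7)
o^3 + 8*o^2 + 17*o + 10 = (o + 1)*(o + 2)*(o + 5)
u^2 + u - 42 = (u - 6)*(u + 7)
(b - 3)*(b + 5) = b^2 + 2*b - 15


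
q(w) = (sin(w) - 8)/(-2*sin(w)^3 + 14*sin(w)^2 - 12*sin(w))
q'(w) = (sin(w) - 8)*(6*sin(w)^2*cos(w) - 28*sin(w)*cos(w) + 12*cos(w))/(-2*sin(w)^3 + 14*sin(w)^2 - 12*sin(w))^2 + cos(w)/(-2*sin(w)^3 + 14*sin(w)^2 - 12*sin(w))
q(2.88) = 3.52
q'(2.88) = 8.40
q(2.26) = 3.92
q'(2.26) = -7.83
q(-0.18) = -3.14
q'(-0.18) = -19.97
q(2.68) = 2.75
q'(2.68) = 0.97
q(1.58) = 16528.22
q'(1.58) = -3591488.34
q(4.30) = -0.37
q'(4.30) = 0.24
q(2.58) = 2.74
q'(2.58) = -0.72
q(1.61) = 911.69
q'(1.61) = -46470.52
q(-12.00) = 2.75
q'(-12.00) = 0.80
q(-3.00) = -4.12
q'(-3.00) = 32.61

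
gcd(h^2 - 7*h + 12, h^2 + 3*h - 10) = 1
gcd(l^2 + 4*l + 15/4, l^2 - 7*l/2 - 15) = l + 5/2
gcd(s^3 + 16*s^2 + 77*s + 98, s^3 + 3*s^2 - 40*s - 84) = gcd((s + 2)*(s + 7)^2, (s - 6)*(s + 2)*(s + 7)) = s^2 + 9*s + 14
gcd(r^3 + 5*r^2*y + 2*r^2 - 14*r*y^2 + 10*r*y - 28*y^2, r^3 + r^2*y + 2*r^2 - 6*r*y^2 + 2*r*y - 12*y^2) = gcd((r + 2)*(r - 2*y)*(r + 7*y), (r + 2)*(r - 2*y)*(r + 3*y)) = -r^2 + 2*r*y - 2*r + 4*y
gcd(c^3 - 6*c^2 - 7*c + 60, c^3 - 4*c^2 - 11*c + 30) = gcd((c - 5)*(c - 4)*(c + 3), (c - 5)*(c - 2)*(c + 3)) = c^2 - 2*c - 15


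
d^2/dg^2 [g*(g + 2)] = 2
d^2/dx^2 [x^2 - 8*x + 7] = 2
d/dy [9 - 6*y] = -6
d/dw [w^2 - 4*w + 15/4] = 2*w - 4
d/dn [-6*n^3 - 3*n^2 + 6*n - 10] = -18*n^2 - 6*n + 6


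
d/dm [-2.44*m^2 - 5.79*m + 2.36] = -4.88*m - 5.79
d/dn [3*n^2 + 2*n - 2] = 6*n + 2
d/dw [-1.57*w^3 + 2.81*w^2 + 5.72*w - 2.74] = -4.71*w^2 + 5.62*w + 5.72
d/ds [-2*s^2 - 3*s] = -4*s - 3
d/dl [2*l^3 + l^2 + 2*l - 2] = 6*l^2 + 2*l + 2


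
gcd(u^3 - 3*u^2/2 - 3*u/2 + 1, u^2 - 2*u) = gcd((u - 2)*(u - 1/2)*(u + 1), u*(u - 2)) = u - 2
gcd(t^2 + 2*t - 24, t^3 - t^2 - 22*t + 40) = t - 4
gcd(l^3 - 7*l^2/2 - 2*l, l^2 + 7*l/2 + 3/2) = l + 1/2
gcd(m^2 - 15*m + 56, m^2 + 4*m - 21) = 1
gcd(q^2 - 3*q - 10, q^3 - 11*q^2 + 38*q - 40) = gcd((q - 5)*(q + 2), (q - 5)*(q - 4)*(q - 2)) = q - 5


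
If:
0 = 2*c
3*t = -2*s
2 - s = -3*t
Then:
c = 0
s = 2/3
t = -4/9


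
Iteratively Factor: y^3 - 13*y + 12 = (y + 4)*(y^2 - 4*y + 3) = (y - 1)*(y + 4)*(y - 3)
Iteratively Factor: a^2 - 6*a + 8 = (a - 2)*(a - 4)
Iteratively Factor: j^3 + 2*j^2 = (j + 2)*(j^2) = j*(j + 2)*(j)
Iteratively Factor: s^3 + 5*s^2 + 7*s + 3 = (s + 1)*(s^2 + 4*s + 3) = (s + 1)*(s + 3)*(s + 1)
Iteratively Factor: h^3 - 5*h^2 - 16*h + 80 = (h - 4)*(h^2 - h - 20) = (h - 5)*(h - 4)*(h + 4)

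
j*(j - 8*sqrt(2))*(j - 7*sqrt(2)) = j^3 - 15*sqrt(2)*j^2 + 112*j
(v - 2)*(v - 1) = v^2 - 3*v + 2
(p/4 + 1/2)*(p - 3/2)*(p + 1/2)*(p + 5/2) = p^4/4 + 7*p^3/8 - p^2/16 - 67*p/32 - 15/16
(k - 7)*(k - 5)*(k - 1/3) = k^3 - 37*k^2/3 + 39*k - 35/3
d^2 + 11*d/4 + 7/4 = (d + 1)*(d + 7/4)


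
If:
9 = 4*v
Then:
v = 9/4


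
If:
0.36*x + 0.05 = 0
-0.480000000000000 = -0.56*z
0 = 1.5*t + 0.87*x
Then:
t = 0.08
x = -0.14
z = 0.86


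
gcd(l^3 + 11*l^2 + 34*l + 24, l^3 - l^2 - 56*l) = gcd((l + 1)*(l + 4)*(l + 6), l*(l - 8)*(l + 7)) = 1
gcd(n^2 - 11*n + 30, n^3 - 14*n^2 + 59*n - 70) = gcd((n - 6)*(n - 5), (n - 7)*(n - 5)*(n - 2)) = n - 5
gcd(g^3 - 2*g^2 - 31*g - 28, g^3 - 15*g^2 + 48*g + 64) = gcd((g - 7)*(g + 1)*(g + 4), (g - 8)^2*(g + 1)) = g + 1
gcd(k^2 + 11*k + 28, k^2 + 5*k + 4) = k + 4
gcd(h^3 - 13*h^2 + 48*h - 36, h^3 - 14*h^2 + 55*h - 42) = h^2 - 7*h + 6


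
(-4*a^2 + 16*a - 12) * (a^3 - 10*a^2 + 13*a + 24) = -4*a^5 + 56*a^4 - 224*a^3 + 232*a^2 + 228*a - 288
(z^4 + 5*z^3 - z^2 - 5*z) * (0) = 0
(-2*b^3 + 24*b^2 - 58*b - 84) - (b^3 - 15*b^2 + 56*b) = -3*b^3 + 39*b^2 - 114*b - 84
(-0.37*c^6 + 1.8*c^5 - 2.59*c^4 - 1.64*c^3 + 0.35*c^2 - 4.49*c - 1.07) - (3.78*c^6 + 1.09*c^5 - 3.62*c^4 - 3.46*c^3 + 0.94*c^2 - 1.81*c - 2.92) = -4.15*c^6 + 0.71*c^5 + 1.03*c^4 + 1.82*c^3 - 0.59*c^2 - 2.68*c + 1.85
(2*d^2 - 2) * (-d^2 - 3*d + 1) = -2*d^4 - 6*d^3 + 4*d^2 + 6*d - 2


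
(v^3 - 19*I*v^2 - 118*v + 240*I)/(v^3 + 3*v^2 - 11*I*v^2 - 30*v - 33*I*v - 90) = (v - 8*I)/(v + 3)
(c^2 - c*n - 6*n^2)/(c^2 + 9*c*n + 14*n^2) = (c - 3*n)/(c + 7*n)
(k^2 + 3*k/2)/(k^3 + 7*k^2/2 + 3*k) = 1/(k + 2)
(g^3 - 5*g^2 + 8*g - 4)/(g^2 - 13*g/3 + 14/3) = 3*(g^2 - 3*g + 2)/(3*g - 7)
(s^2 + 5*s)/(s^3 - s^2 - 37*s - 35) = s/(s^2 - 6*s - 7)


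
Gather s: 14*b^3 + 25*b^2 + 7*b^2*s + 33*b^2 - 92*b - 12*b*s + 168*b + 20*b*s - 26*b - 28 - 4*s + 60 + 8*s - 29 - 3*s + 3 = 14*b^3 + 58*b^2 + 50*b + s*(7*b^2 + 8*b + 1) + 6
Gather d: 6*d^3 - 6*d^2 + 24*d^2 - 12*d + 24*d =6*d^3 + 18*d^2 + 12*d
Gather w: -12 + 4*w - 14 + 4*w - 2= 8*w - 28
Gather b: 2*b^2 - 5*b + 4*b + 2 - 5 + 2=2*b^2 - b - 1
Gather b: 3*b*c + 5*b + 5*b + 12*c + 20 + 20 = b*(3*c + 10) + 12*c + 40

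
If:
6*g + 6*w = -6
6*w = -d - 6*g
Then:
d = 6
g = -w - 1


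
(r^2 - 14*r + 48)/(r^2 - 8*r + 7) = (r^2 - 14*r + 48)/(r^2 - 8*r + 7)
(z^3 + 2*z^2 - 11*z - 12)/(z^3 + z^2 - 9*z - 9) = (z + 4)/(z + 3)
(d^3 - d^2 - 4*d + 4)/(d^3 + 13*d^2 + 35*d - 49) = (d^2 - 4)/(d^2 + 14*d + 49)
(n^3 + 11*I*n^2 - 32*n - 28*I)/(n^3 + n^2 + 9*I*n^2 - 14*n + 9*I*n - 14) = (n + 2*I)/(n + 1)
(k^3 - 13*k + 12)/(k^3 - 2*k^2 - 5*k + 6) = (k + 4)/(k + 2)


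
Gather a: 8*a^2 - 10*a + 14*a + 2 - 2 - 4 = 8*a^2 + 4*a - 4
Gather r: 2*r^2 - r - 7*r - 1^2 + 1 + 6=2*r^2 - 8*r + 6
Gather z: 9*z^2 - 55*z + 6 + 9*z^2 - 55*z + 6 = 18*z^2 - 110*z + 12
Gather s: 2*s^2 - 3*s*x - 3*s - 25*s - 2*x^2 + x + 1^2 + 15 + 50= 2*s^2 + s*(-3*x - 28) - 2*x^2 + x + 66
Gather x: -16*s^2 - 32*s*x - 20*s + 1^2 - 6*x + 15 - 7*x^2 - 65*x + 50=-16*s^2 - 20*s - 7*x^2 + x*(-32*s - 71) + 66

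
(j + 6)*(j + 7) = j^2 + 13*j + 42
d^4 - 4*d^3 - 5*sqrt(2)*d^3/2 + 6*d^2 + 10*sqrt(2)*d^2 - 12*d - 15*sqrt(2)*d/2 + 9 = (d - 3)*(d - 1)*(d - 3*sqrt(2)/2)*(d - sqrt(2))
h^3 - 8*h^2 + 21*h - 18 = (h - 3)^2*(h - 2)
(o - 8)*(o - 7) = o^2 - 15*o + 56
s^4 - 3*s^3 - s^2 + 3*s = s*(s - 3)*(s - 1)*(s + 1)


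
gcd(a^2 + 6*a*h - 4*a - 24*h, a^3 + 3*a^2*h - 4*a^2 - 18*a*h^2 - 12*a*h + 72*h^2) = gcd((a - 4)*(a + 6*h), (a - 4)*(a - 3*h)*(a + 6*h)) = a^2 + 6*a*h - 4*a - 24*h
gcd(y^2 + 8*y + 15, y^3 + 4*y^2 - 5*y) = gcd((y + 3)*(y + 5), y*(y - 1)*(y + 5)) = y + 5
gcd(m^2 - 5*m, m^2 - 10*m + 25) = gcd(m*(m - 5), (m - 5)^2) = m - 5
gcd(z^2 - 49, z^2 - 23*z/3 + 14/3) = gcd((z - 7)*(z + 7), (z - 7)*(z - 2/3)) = z - 7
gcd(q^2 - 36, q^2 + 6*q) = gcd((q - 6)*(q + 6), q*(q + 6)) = q + 6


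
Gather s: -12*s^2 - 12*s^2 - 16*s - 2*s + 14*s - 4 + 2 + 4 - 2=-24*s^2 - 4*s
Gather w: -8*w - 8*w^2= -8*w^2 - 8*w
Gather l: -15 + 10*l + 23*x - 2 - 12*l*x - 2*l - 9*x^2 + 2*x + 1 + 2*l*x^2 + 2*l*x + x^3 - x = l*(2*x^2 - 10*x + 8) + x^3 - 9*x^2 + 24*x - 16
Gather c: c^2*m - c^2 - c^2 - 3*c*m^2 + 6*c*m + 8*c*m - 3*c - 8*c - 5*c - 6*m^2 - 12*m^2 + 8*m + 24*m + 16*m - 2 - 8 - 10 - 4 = c^2*(m - 2) + c*(-3*m^2 + 14*m - 16) - 18*m^2 + 48*m - 24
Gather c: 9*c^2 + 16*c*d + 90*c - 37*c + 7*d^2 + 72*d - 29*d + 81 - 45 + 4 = 9*c^2 + c*(16*d + 53) + 7*d^2 + 43*d + 40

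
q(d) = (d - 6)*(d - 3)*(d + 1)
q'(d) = (d - 6)*(d - 3) + (d - 6)*(d + 1) + (d - 3)*(d + 1)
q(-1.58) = -20.14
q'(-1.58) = 41.77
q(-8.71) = -1328.08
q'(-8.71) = 375.95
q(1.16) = 19.24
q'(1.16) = -5.52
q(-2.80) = -91.87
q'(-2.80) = 77.32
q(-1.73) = -26.69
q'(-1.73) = 45.66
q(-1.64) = -22.69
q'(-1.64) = 43.31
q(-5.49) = -438.00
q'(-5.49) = 187.26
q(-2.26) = -54.74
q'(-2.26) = 60.48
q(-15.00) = -5292.00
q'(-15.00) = 924.00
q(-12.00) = -2970.00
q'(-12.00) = 633.00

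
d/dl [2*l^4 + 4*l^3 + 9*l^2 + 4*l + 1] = 8*l^3 + 12*l^2 + 18*l + 4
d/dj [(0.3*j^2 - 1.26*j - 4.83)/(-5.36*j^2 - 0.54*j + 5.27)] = (-6.9156*j^2 - 48.6156*j - 9.2484)/(28.7296*j^4 + 5.7888*j^3 - 56.2028*j^2 - 5.6916*j + 27.7729)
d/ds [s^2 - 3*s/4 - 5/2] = 2*s - 3/4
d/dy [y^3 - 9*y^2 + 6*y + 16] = 3*y^2 - 18*y + 6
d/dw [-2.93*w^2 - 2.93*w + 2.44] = -5.86*w - 2.93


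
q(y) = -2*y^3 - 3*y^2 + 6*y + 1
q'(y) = -6*y^2 - 6*y + 6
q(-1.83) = -7.77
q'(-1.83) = -3.11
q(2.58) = -37.84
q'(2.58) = -49.42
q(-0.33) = -1.23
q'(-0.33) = 7.33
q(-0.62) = -3.40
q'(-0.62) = 7.41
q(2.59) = -38.33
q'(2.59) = -49.79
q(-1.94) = -7.33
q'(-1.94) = -4.94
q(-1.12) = -6.67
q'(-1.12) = 5.19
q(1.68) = -6.87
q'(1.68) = -21.01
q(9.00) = -1646.00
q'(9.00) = -534.00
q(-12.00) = 2953.00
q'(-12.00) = -786.00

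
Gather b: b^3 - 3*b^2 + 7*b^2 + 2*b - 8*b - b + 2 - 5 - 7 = b^3 + 4*b^2 - 7*b - 10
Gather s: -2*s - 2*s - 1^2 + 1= -4*s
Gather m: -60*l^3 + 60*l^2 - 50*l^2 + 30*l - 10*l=-60*l^3 + 10*l^2 + 20*l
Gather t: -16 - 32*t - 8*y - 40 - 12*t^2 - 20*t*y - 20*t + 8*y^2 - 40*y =-12*t^2 + t*(-20*y - 52) + 8*y^2 - 48*y - 56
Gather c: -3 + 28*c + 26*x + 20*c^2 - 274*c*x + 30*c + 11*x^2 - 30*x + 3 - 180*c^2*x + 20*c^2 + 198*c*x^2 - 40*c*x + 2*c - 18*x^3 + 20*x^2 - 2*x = c^2*(40 - 180*x) + c*(198*x^2 - 314*x + 60) - 18*x^3 + 31*x^2 - 6*x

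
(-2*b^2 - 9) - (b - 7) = -2*b^2 - b - 2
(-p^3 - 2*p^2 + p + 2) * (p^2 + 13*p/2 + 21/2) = -p^5 - 17*p^4/2 - 45*p^3/2 - 25*p^2/2 + 47*p/2 + 21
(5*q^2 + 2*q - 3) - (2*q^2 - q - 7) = 3*q^2 + 3*q + 4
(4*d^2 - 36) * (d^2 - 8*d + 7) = 4*d^4 - 32*d^3 - 8*d^2 + 288*d - 252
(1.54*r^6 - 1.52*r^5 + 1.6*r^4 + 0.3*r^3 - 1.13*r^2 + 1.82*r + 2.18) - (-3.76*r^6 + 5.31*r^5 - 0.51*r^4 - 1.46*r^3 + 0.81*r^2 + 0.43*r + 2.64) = 5.3*r^6 - 6.83*r^5 + 2.11*r^4 + 1.76*r^3 - 1.94*r^2 + 1.39*r - 0.46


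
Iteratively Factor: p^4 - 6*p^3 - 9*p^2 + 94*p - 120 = (p + 4)*(p^3 - 10*p^2 + 31*p - 30) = (p - 5)*(p + 4)*(p^2 - 5*p + 6) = (p - 5)*(p - 2)*(p + 4)*(p - 3)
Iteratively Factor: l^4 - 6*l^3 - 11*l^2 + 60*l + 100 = (l - 5)*(l^3 - l^2 - 16*l - 20) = (l - 5)*(l + 2)*(l^2 - 3*l - 10) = (l - 5)^2*(l + 2)*(l + 2)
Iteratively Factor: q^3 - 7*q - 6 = (q - 3)*(q^2 + 3*q + 2) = (q - 3)*(q + 2)*(q + 1)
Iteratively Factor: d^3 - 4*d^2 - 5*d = (d - 5)*(d^2 + d) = d*(d - 5)*(d + 1)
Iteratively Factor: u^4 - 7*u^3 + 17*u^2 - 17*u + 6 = (u - 3)*(u^3 - 4*u^2 + 5*u - 2) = (u - 3)*(u - 1)*(u^2 - 3*u + 2) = (u - 3)*(u - 2)*(u - 1)*(u - 1)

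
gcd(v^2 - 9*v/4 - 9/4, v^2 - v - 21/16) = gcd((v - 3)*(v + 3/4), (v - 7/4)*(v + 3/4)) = v + 3/4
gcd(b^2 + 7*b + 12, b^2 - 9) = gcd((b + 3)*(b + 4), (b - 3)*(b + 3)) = b + 3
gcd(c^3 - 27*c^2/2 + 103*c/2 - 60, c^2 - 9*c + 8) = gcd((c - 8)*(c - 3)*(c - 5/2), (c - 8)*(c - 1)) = c - 8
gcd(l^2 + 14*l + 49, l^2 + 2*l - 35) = l + 7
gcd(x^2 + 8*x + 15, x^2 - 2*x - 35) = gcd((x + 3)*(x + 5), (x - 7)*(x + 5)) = x + 5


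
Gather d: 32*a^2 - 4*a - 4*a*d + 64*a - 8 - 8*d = 32*a^2 + 60*a + d*(-4*a - 8) - 8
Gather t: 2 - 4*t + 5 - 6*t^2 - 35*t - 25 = -6*t^2 - 39*t - 18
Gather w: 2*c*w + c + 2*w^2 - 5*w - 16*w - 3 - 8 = c + 2*w^2 + w*(2*c - 21) - 11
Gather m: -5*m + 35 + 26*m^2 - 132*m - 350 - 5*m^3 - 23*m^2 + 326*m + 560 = -5*m^3 + 3*m^2 + 189*m + 245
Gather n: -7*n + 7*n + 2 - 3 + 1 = 0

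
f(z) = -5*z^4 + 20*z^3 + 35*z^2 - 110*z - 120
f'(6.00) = -1850.00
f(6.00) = -1680.00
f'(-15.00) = 79840.00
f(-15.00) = -311220.00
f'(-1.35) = -45.94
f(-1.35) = 26.47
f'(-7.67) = 11907.19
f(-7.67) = -23545.84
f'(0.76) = -30.92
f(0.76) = -176.27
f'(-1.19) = -74.63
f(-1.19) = 16.73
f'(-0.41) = -127.24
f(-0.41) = -70.54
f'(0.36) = -77.96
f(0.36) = -154.21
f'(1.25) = 32.19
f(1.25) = -175.96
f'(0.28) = -86.14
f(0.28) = -147.65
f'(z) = -20*z^3 + 60*z^2 + 70*z - 110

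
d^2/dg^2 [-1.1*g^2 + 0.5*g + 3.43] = -2.20000000000000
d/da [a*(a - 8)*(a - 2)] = 3*a^2 - 20*a + 16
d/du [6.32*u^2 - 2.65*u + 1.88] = 12.64*u - 2.65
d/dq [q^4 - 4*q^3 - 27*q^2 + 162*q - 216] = 4*q^3 - 12*q^2 - 54*q + 162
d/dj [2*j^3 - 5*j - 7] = 6*j^2 - 5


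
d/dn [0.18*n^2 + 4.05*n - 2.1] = 0.36*n + 4.05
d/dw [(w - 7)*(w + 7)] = 2*w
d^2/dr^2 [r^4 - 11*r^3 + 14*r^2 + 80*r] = 12*r^2 - 66*r + 28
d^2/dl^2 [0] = 0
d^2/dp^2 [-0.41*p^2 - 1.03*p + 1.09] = -0.820000000000000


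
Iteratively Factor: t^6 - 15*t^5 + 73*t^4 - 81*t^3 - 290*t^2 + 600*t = (t - 3)*(t^5 - 12*t^4 + 37*t^3 + 30*t^2 - 200*t) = (t - 4)*(t - 3)*(t^4 - 8*t^3 + 5*t^2 + 50*t) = t*(t - 4)*(t - 3)*(t^3 - 8*t^2 + 5*t + 50) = t*(t - 5)*(t - 4)*(t - 3)*(t^2 - 3*t - 10) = t*(t - 5)^2*(t - 4)*(t - 3)*(t + 2)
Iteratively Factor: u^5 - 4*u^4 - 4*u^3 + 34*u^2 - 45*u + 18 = (u + 3)*(u^4 - 7*u^3 + 17*u^2 - 17*u + 6) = (u - 2)*(u + 3)*(u^3 - 5*u^2 + 7*u - 3) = (u - 2)*(u - 1)*(u + 3)*(u^2 - 4*u + 3) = (u - 2)*(u - 1)^2*(u + 3)*(u - 3)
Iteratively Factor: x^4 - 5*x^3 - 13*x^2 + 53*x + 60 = (x + 3)*(x^3 - 8*x^2 + 11*x + 20) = (x - 4)*(x + 3)*(x^2 - 4*x - 5) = (x - 4)*(x + 1)*(x + 3)*(x - 5)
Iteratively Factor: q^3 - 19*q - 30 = (q + 2)*(q^2 - 2*q - 15) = (q + 2)*(q + 3)*(q - 5)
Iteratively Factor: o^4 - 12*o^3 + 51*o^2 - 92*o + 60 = (o - 3)*(o^3 - 9*o^2 + 24*o - 20) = (o - 3)*(o - 2)*(o^2 - 7*o + 10) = (o - 3)*(o - 2)^2*(o - 5)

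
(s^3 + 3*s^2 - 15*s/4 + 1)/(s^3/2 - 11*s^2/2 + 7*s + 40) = (4*s^3 + 12*s^2 - 15*s + 4)/(2*(s^3 - 11*s^2 + 14*s + 80))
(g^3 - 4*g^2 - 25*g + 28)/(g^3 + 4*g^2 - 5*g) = (g^2 - 3*g - 28)/(g*(g + 5))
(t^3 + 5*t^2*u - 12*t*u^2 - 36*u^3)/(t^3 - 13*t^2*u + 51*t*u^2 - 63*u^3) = (t^2 + 8*t*u + 12*u^2)/(t^2 - 10*t*u + 21*u^2)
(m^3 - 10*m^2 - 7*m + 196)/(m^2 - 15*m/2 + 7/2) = 2*(m^2 - 3*m - 28)/(2*m - 1)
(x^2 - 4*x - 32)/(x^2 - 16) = (x - 8)/(x - 4)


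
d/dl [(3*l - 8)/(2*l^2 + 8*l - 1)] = (-6*l^2 + 32*l + 61)/(4*l^4 + 32*l^3 + 60*l^2 - 16*l + 1)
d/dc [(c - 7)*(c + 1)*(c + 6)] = 3*c^2 - 43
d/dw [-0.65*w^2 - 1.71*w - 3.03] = -1.3*w - 1.71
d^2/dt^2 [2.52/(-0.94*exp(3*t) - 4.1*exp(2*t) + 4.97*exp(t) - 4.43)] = (-2.52*(2.82*exp(2*t) + 8.2*exp(t) - 4.97)*(5.64*exp(2*t) + 16.4*exp(t) - 9.94)*exp(t) + (21.3192*exp(2*t) + 41.328*exp(t) - 12.5244)*(0.94*exp(3*t) + 4.1*exp(2*t) - 4.97*exp(t) + 4.43))*exp(t)/(0.94*exp(3*t) + 4.1*exp(2*t) - 4.97*exp(t) + 4.43)^3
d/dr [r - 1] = 1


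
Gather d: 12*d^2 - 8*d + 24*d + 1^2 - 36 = 12*d^2 + 16*d - 35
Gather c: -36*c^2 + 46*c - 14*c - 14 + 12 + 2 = -36*c^2 + 32*c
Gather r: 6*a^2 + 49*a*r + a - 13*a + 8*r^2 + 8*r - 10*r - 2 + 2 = 6*a^2 - 12*a + 8*r^2 + r*(49*a - 2)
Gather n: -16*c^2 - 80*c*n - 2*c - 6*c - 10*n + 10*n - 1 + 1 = -16*c^2 - 80*c*n - 8*c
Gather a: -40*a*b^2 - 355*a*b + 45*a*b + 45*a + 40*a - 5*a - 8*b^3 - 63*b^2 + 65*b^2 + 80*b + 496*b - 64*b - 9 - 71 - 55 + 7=a*(-40*b^2 - 310*b + 80) - 8*b^3 + 2*b^2 + 512*b - 128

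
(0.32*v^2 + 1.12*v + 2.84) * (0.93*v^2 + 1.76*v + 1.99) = 0.2976*v^4 + 1.6048*v^3 + 5.2492*v^2 + 7.2272*v + 5.6516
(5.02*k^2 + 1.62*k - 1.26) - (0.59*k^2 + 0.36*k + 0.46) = 4.43*k^2 + 1.26*k - 1.72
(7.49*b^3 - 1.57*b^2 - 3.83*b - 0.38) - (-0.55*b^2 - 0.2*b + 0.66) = 7.49*b^3 - 1.02*b^2 - 3.63*b - 1.04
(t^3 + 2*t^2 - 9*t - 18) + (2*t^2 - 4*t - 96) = t^3 + 4*t^2 - 13*t - 114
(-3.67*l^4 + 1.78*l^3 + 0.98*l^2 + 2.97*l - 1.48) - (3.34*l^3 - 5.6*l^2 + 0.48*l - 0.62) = -3.67*l^4 - 1.56*l^3 + 6.58*l^2 + 2.49*l - 0.86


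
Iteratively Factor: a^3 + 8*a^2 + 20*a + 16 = (a + 4)*(a^2 + 4*a + 4) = (a + 2)*(a + 4)*(a + 2)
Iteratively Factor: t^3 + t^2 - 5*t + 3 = (t - 1)*(t^2 + 2*t - 3) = (t - 1)*(t + 3)*(t - 1)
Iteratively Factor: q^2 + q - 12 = (q - 3)*(q + 4)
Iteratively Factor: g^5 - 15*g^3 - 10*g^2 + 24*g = (g + 2)*(g^4 - 2*g^3 - 11*g^2 + 12*g) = (g - 1)*(g + 2)*(g^3 - g^2 - 12*g) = (g - 1)*(g + 2)*(g + 3)*(g^2 - 4*g) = (g - 4)*(g - 1)*(g + 2)*(g + 3)*(g)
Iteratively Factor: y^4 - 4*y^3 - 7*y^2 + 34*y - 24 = (y - 1)*(y^3 - 3*y^2 - 10*y + 24) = (y - 1)*(y + 3)*(y^2 - 6*y + 8) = (y - 2)*(y - 1)*(y + 3)*(y - 4)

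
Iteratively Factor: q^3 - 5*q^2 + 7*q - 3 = (q - 1)*(q^2 - 4*q + 3) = (q - 3)*(q - 1)*(q - 1)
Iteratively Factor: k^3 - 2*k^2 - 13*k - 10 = (k + 1)*(k^2 - 3*k - 10) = (k + 1)*(k + 2)*(k - 5)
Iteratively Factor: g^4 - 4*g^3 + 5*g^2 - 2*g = (g - 2)*(g^3 - 2*g^2 + g) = (g - 2)*(g - 1)*(g^2 - g) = (g - 2)*(g - 1)^2*(g)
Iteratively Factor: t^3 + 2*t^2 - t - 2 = (t + 2)*(t^2 - 1) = (t + 1)*(t + 2)*(t - 1)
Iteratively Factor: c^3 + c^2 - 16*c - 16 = (c + 4)*(c^2 - 3*c - 4) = (c - 4)*(c + 4)*(c + 1)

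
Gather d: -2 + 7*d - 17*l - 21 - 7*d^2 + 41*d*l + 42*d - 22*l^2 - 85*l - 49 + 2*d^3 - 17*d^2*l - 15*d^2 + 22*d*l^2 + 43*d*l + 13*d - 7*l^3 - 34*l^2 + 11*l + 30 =2*d^3 + d^2*(-17*l - 22) + d*(22*l^2 + 84*l + 62) - 7*l^3 - 56*l^2 - 91*l - 42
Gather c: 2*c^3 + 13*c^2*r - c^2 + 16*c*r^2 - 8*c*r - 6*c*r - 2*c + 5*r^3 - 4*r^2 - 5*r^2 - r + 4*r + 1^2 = 2*c^3 + c^2*(13*r - 1) + c*(16*r^2 - 14*r - 2) + 5*r^3 - 9*r^2 + 3*r + 1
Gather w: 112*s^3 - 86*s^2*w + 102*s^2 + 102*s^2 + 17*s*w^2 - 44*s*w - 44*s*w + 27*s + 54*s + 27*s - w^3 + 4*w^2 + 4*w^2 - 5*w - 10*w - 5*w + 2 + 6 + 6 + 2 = 112*s^3 + 204*s^2 + 108*s - w^3 + w^2*(17*s + 8) + w*(-86*s^2 - 88*s - 20) + 16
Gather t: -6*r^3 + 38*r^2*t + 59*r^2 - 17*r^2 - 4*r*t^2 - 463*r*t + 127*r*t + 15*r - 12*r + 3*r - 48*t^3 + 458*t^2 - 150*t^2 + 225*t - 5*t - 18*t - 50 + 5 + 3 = -6*r^3 + 42*r^2 + 6*r - 48*t^3 + t^2*(308 - 4*r) + t*(38*r^2 - 336*r + 202) - 42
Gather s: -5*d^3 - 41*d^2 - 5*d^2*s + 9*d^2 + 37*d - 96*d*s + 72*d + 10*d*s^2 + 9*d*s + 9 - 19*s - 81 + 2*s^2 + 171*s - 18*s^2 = -5*d^3 - 32*d^2 + 109*d + s^2*(10*d - 16) + s*(-5*d^2 - 87*d + 152) - 72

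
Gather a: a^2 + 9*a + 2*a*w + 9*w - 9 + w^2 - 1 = a^2 + a*(2*w + 9) + w^2 + 9*w - 10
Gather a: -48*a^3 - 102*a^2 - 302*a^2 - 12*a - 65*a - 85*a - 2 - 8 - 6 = -48*a^3 - 404*a^2 - 162*a - 16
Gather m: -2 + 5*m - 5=5*m - 7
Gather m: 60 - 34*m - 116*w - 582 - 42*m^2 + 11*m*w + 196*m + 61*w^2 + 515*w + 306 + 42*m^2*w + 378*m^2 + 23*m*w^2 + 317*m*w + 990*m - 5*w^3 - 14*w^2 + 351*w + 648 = m^2*(42*w + 336) + m*(23*w^2 + 328*w + 1152) - 5*w^3 + 47*w^2 + 750*w + 432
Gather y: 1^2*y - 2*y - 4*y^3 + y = -4*y^3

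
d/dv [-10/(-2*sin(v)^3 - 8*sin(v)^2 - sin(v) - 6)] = 10*(-16*sin(v) + 3*cos(2*v) - 4)*cos(v)/(2*sin(v)^3 + 8*sin(v)^2 + sin(v) + 6)^2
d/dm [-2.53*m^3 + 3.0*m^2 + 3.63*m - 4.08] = -7.59*m^2 + 6.0*m + 3.63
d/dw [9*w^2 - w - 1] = 18*w - 1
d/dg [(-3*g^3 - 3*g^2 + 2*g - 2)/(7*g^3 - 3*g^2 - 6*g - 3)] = (30*g^4 + 8*g^3 + 93*g^2 + 6*g - 18)/(49*g^6 - 42*g^5 - 75*g^4 - 6*g^3 + 54*g^2 + 36*g + 9)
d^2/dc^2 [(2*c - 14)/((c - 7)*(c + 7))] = 4/(c + 7)^3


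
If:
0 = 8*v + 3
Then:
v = -3/8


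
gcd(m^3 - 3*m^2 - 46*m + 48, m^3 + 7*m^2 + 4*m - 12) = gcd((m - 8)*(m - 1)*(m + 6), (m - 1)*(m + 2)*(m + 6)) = m^2 + 5*m - 6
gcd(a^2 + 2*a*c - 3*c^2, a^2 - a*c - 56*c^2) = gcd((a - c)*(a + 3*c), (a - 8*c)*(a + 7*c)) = 1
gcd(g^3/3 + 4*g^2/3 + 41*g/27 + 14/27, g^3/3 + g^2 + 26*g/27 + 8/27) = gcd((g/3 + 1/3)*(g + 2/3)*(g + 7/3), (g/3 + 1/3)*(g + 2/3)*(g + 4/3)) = g^2 + 5*g/3 + 2/3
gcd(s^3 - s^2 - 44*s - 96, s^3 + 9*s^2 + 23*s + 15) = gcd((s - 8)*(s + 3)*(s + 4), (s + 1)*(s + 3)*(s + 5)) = s + 3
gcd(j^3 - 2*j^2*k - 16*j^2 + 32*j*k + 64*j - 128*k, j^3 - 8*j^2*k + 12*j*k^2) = j - 2*k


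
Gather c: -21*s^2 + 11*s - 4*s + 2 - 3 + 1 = -21*s^2 + 7*s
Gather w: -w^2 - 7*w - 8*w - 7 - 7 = -w^2 - 15*w - 14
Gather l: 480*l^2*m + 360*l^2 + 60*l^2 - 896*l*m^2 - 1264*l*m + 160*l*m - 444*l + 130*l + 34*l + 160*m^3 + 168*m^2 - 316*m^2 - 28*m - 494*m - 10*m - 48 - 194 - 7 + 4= l^2*(480*m + 420) + l*(-896*m^2 - 1104*m - 280) + 160*m^3 - 148*m^2 - 532*m - 245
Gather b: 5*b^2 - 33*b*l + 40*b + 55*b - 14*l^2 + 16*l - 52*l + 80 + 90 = 5*b^2 + b*(95 - 33*l) - 14*l^2 - 36*l + 170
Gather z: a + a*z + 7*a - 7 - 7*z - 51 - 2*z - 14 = 8*a + z*(a - 9) - 72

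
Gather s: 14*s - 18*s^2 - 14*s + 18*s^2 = 0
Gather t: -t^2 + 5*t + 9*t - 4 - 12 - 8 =-t^2 + 14*t - 24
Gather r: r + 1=r + 1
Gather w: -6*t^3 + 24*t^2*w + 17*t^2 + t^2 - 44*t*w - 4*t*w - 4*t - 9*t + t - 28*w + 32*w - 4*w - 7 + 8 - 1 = -6*t^3 + 18*t^2 - 12*t + w*(24*t^2 - 48*t)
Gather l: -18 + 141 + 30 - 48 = 105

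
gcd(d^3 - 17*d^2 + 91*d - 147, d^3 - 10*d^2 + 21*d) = d^2 - 10*d + 21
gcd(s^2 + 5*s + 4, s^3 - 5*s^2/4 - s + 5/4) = s + 1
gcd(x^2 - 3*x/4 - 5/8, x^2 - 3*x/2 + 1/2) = 1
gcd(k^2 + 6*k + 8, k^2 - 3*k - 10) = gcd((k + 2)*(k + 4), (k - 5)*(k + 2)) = k + 2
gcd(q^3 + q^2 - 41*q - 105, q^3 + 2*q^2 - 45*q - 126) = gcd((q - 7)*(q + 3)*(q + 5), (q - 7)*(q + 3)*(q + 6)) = q^2 - 4*q - 21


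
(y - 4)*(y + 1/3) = y^2 - 11*y/3 - 4/3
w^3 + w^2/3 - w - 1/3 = (w - 1)*(w + 1/3)*(w + 1)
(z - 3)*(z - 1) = z^2 - 4*z + 3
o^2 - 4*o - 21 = (o - 7)*(o + 3)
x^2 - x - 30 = (x - 6)*(x + 5)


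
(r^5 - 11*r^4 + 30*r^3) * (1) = r^5 - 11*r^4 + 30*r^3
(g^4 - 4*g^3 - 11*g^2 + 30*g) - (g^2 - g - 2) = g^4 - 4*g^3 - 12*g^2 + 31*g + 2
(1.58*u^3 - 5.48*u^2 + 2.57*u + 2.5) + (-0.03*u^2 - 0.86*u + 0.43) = 1.58*u^3 - 5.51*u^2 + 1.71*u + 2.93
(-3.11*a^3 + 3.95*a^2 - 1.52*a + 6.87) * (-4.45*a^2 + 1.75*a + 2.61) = 13.8395*a^5 - 23.02*a^4 + 5.5594*a^3 - 22.922*a^2 + 8.0553*a + 17.9307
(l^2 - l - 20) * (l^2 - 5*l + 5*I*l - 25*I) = l^4 - 6*l^3 + 5*I*l^3 - 15*l^2 - 30*I*l^2 + 100*l - 75*I*l + 500*I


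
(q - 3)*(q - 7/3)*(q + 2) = q^3 - 10*q^2/3 - 11*q/3 + 14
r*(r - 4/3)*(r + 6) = r^3 + 14*r^2/3 - 8*r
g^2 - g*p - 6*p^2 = (g - 3*p)*(g + 2*p)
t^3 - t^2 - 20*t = t*(t - 5)*(t + 4)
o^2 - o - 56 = (o - 8)*(o + 7)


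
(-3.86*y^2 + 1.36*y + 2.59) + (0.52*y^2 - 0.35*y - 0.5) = -3.34*y^2 + 1.01*y + 2.09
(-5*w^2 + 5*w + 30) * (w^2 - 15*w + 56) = -5*w^4 + 80*w^3 - 325*w^2 - 170*w + 1680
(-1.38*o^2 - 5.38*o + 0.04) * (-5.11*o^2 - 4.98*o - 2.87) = 7.0518*o^4 + 34.3642*o^3 + 30.5486*o^2 + 15.2414*o - 0.1148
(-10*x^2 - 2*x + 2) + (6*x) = -10*x^2 + 4*x + 2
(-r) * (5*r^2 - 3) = -5*r^3 + 3*r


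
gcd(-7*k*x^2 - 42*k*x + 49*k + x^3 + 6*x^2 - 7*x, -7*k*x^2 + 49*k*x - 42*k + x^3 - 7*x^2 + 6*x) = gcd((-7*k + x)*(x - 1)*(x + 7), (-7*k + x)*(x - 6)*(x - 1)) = -7*k*x + 7*k + x^2 - x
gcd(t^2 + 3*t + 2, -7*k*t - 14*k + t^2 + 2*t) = t + 2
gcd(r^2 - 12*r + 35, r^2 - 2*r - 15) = r - 5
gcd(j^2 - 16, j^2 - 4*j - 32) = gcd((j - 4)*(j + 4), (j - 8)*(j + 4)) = j + 4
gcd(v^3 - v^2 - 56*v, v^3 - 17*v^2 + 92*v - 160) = v - 8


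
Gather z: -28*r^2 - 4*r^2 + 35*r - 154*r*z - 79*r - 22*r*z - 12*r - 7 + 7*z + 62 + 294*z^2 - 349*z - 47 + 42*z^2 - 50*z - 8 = -32*r^2 - 56*r + 336*z^2 + z*(-176*r - 392)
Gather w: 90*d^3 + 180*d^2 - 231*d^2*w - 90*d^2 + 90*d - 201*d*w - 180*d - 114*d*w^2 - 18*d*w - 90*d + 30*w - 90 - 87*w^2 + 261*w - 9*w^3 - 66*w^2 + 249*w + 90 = 90*d^3 + 90*d^2 - 180*d - 9*w^3 + w^2*(-114*d - 153) + w*(-231*d^2 - 219*d + 540)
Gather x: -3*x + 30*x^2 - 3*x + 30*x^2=60*x^2 - 6*x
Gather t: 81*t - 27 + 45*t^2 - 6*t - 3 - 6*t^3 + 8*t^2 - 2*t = -6*t^3 + 53*t^2 + 73*t - 30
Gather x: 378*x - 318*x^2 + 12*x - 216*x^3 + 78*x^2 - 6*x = -216*x^3 - 240*x^2 + 384*x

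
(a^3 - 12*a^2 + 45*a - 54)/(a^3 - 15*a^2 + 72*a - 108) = (a - 3)/(a - 6)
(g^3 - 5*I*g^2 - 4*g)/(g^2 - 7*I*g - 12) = g*(g - I)/(g - 3*I)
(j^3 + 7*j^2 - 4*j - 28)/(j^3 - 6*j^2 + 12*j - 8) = (j^2 + 9*j + 14)/(j^2 - 4*j + 4)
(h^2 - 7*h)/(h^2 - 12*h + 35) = h/(h - 5)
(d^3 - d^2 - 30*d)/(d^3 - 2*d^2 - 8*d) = (-d^2 + d + 30)/(-d^2 + 2*d + 8)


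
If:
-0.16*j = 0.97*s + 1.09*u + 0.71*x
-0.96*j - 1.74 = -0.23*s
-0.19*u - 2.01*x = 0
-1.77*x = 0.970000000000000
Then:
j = -3.15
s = -5.59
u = 5.80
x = -0.55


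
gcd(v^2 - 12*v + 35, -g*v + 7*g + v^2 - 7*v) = v - 7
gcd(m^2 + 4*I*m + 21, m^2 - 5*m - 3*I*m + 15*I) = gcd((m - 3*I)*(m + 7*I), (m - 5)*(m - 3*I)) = m - 3*I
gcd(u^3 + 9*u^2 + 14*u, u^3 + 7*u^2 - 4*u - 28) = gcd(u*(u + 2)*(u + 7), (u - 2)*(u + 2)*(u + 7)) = u^2 + 9*u + 14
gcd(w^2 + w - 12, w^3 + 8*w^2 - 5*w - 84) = w^2 + w - 12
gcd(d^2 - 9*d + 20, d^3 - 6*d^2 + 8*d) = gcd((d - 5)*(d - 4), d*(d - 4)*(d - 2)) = d - 4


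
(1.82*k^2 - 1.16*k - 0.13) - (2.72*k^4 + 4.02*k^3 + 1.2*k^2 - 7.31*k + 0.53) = -2.72*k^4 - 4.02*k^3 + 0.62*k^2 + 6.15*k - 0.66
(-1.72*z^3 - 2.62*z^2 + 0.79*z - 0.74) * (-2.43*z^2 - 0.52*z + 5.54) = 4.1796*z^5 + 7.261*z^4 - 10.0861*z^3 - 13.1274*z^2 + 4.7614*z - 4.0996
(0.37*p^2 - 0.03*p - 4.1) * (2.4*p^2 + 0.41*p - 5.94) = 0.888*p^4 + 0.0797*p^3 - 12.0501*p^2 - 1.5028*p + 24.354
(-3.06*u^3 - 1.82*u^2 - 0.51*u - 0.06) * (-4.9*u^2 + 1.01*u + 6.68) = 14.994*u^5 + 5.8274*u^4 - 19.78*u^3 - 12.3787*u^2 - 3.4674*u - 0.4008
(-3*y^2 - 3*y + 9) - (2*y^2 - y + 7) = -5*y^2 - 2*y + 2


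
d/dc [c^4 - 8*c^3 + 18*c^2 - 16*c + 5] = 4*c^3 - 24*c^2 + 36*c - 16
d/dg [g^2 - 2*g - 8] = 2*g - 2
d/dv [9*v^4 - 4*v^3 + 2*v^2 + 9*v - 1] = 36*v^3 - 12*v^2 + 4*v + 9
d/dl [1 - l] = -1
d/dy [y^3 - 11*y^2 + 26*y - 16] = 3*y^2 - 22*y + 26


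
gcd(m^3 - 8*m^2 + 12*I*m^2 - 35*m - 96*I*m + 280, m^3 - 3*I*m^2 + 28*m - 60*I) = m + 5*I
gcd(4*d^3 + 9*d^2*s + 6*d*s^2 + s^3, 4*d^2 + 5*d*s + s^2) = 4*d^2 + 5*d*s + s^2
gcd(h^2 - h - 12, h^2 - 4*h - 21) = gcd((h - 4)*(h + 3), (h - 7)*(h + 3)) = h + 3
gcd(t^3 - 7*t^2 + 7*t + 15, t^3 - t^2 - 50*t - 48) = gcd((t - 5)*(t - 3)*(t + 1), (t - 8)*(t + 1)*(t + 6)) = t + 1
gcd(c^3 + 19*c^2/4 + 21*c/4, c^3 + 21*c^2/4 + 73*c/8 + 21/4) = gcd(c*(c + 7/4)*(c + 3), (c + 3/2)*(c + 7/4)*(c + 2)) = c + 7/4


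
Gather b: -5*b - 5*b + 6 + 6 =12 - 10*b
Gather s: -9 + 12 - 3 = 0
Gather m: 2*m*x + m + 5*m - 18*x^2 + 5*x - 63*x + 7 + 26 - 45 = m*(2*x + 6) - 18*x^2 - 58*x - 12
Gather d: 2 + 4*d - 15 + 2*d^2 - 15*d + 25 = 2*d^2 - 11*d + 12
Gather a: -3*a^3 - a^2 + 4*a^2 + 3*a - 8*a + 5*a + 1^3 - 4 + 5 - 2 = -3*a^3 + 3*a^2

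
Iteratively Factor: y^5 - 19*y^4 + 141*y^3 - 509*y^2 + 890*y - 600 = (y - 5)*(y^4 - 14*y^3 + 71*y^2 - 154*y + 120) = (y - 5)*(y - 3)*(y^3 - 11*y^2 + 38*y - 40) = (y - 5)^2*(y - 3)*(y^2 - 6*y + 8) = (y - 5)^2*(y - 3)*(y - 2)*(y - 4)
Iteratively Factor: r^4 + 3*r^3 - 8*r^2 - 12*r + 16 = (r + 2)*(r^3 + r^2 - 10*r + 8) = (r + 2)*(r + 4)*(r^2 - 3*r + 2) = (r - 2)*(r + 2)*(r + 4)*(r - 1)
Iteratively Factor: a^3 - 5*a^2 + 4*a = (a)*(a^2 - 5*a + 4) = a*(a - 4)*(a - 1)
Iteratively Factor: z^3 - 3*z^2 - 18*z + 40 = (z + 4)*(z^2 - 7*z + 10) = (z - 5)*(z + 4)*(z - 2)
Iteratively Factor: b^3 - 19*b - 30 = (b - 5)*(b^2 + 5*b + 6) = (b - 5)*(b + 3)*(b + 2)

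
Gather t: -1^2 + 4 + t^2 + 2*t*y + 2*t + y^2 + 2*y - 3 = t^2 + t*(2*y + 2) + y^2 + 2*y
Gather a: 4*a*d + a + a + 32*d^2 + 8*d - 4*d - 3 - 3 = a*(4*d + 2) + 32*d^2 + 4*d - 6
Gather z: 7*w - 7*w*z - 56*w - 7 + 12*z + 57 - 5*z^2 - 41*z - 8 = -49*w - 5*z^2 + z*(-7*w - 29) + 42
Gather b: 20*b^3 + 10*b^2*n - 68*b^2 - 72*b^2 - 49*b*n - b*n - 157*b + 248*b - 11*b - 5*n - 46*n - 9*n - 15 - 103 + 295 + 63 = 20*b^3 + b^2*(10*n - 140) + b*(80 - 50*n) - 60*n + 240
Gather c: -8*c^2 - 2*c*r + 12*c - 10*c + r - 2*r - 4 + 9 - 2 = -8*c^2 + c*(2 - 2*r) - r + 3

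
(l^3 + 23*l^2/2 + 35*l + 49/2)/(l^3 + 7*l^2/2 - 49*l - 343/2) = (l + 1)/(l - 7)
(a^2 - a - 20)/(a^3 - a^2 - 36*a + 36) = (a^2 - a - 20)/(a^3 - a^2 - 36*a + 36)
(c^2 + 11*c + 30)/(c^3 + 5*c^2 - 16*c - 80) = (c + 6)/(c^2 - 16)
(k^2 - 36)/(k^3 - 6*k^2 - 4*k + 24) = (k + 6)/(k^2 - 4)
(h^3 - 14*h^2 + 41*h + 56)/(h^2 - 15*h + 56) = h + 1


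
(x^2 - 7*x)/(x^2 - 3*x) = (x - 7)/(x - 3)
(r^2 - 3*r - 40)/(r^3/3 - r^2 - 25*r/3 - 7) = 3*(-r^2 + 3*r + 40)/(-r^3 + 3*r^2 + 25*r + 21)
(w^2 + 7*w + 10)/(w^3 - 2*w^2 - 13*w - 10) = (w + 5)/(w^2 - 4*w - 5)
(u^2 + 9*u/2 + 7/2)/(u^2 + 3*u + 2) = (u + 7/2)/(u + 2)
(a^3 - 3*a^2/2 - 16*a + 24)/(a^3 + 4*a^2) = 1 - 11/(2*a) + 6/a^2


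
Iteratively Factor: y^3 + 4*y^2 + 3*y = (y + 3)*(y^2 + y) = y*(y + 3)*(y + 1)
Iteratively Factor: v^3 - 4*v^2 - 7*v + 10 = (v - 5)*(v^2 + v - 2) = (v - 5)*(v + 2)*(v - 1)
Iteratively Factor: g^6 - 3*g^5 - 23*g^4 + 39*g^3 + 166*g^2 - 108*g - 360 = (g - 2)*(g^5 - g^4 - 25*g^3 - 11*g^2 + 144*g + 180) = (g - 2)*(g + 2)*(g^4 - 3*g^3 - 19*g^2 + 27*g + 90) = (g - 3)*(g - 2)*(g + 2)*(g^3 - 19*g - 30) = (g - 3)*(g - 2)*(g + 2)^2*(g^2 - 2*g - 15) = (g - 3)*(g - 2)*(g + 2)^2*(g + 3)*(g - 5)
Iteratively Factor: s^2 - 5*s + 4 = (s - 4)*(s - 1)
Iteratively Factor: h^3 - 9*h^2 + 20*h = (h - 5)*(h^2 - 4*h) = (h - 5)*(h - 4)*(h)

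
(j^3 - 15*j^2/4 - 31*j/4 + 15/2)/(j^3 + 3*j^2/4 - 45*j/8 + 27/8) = 2*(j^2 - 3*j - 10)/(2*j^2 + 3*j - 9)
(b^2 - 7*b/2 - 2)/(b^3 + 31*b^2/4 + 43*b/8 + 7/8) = 4*(b - 4)/(4*b^2 + 29*b + 7)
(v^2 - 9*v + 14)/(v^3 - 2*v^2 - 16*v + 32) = (v - 7)/(v^2 - 16)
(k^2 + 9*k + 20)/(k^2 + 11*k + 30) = (k + 4)/(k + 6)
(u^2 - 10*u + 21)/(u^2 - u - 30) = (-u^2 + 10*u - 21)/(-u^2 + u + 30)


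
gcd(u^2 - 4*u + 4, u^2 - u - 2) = u - 2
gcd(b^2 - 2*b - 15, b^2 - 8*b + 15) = b - 5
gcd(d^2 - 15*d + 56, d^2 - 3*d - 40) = d - 8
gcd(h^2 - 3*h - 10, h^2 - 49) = 1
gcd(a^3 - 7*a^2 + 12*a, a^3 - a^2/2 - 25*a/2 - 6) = a - 4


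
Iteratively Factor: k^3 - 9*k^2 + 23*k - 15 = (k - 5)*(k^2 - 4*k + 3) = (k - 5)*(k - 3)*(k - 1)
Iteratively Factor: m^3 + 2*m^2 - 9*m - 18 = (m + 2)*(m^2 - 9) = (m - 3)*(m + 2)*(m + 3)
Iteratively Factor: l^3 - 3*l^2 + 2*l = (l - 1)*(l^2 - 2*l) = (l - 2)*(l - 1)*(l)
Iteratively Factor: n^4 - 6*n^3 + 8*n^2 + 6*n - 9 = (n - 3)*(n^3 - 3*n^2 - n + 3) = (n - 3)*(n + 1)*(n^2 - 4*n + 3) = (n - 3)*(n - 1)*(n + 1)*(n - 3)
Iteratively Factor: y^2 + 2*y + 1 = (y + 1)*(y + 1)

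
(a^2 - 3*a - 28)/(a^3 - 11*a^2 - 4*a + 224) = 1/(a - 8)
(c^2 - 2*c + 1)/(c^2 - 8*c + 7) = (c - 1)/(c - 7)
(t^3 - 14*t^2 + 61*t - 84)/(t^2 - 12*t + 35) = (t^2 - 7*t + 12)/(t - 5)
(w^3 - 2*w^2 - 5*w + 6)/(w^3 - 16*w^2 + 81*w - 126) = (w^2 + w - 2)/(w^2 - 13*w + 42)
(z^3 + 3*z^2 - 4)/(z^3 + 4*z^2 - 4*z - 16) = (z^2 + z - 2)/(z^2 + 2*z - 8)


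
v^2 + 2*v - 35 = (v - 5)*(v + 7)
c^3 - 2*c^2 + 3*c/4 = c*(c - 3/2)*(c - 1/2)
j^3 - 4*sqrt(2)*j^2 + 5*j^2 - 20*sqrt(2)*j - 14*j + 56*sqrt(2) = (j - 2)*(j + 7)*(j - 4*sqrt(2))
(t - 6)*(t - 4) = t^2 - 10*t + 24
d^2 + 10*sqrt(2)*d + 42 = (d + 3*sqrt(2))*(d + 7*sqrt(2))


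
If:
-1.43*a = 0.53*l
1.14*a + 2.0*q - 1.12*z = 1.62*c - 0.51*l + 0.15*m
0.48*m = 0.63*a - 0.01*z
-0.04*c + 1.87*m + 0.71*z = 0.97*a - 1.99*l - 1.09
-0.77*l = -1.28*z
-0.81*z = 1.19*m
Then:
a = 0.00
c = 27.25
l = 0.00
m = 0.00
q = 22.07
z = 0.00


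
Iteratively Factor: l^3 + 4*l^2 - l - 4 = (l + 4)*(l^2 - 1) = (l - 1)*(l + 4)*(l + 1)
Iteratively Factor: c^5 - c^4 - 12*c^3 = (c)*(c^4 - c^3 - 12*c^2) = c*(c + 3)*(c^3 - 4*c^2) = c^2*(c + 3)*(c^2 - 4*c) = c^3*(c + 3)*(c - 4)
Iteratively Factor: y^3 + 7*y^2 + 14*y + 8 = (y + 2)*(y^2 + 5*y + 4) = (y + 1)*(y + 2)*(y + 4)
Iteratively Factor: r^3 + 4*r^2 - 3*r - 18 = (r + 3)*(r^2 + r - 6) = (r + 3)^2*(r - 2)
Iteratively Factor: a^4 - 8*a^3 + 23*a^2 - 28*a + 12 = (a - 1)*(a^3 - 7*a^2 + 16*a - 12) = (a - 3)*(a - 1)*(a^2 - 4*a + 4) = (a - 3)*(a - 2)*(a - 1)*(a - 2)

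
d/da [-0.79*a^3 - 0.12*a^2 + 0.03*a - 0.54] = -2.37*a^2 - 0.24*a + 0.03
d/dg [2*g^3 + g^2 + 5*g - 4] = 6*g^2 + 2*g + 5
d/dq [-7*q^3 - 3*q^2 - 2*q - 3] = -21*q^2 - 6*q - 2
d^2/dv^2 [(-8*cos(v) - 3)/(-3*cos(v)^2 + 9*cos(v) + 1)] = 2*(648*(1 - cos(2*v))^2*cos(v) + 324*(1 - cos(2*v))^2 + 419*cos(v) + 1386*cos(2*v) + 333*cos(3*v) - 144*cos(5*v) - 1350)/(18*cos(v) - 3*cos(2*v) - 1)^3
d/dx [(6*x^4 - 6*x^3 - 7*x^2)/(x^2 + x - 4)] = x*(12*x^4 + 12*x^3 - 108*x^2 + 65*x + 56)/(x^4 + 2*x^3 - 7*x^2 - 8*x + 16)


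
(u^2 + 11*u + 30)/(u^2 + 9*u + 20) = (u + 6)/(u + 4)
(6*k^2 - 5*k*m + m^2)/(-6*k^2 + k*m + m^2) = (-3*k + m)/(3*k + m)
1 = 1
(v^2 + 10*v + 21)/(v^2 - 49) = (v + 3)/(v - 7)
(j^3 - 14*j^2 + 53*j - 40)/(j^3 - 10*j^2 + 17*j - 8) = (j - 5)/(j - 1)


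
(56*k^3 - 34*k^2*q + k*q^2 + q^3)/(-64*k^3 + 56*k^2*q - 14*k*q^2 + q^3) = (7*k + q)/(-8*k + q)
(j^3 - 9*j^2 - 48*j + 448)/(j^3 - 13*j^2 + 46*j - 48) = (j^2 - j - 56)/(j^2 - 5*j + 6)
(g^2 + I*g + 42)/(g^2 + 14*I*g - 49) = (g - 6*I)/(g + 7*I)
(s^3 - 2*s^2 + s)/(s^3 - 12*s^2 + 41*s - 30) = s*(s - 1)/(s^2 - 11*s + 30)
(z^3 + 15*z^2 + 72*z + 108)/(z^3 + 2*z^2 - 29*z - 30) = (z^2 + 9*z + 18)/(z^2 - 4*z - 5)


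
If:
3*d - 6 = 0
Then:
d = 2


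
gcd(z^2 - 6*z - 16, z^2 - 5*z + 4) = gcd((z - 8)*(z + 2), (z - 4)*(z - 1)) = 1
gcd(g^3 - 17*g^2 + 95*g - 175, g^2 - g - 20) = g - 5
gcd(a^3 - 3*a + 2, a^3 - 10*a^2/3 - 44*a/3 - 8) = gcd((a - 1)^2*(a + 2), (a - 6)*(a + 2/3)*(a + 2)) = a + 2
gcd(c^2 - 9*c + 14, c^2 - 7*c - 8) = 1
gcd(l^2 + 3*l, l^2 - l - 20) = 1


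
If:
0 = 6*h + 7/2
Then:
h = -7/12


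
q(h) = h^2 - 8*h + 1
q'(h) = 2*h - 8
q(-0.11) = 1.89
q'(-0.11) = -8.22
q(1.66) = -9.52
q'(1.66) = -4.68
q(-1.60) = 16.36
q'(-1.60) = -11.20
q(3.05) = -14.10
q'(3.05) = -1.90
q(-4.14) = 51.26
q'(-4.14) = -16.28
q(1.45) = -8.50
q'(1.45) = -5.10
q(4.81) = -14.34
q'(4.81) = 1.62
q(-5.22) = 70.01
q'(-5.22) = -18.44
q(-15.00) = 346.00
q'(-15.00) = -38.00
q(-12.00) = 241.00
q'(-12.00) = -32.00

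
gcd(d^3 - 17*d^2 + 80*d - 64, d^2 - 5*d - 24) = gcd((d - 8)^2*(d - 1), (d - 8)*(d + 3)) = d - 8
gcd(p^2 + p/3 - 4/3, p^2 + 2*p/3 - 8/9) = p + 4/3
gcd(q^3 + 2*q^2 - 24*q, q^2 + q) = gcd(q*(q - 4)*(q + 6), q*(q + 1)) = q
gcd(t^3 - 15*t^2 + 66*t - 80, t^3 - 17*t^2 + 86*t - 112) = t^2 - 10*t + 16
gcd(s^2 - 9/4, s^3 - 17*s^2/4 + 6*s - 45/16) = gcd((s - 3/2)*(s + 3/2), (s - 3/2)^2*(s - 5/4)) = s - 3/2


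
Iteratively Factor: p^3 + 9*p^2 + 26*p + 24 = (p + 2)*(p^2 + 7*p + 12) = (p + 2)*(p + 3)*(p + 4)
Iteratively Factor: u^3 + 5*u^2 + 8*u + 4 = (u + 2)*(u^2 + 3*u + 2) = (u + 2)^2*(u + 1)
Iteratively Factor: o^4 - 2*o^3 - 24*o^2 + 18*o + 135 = (o + 3)*(o^3 - 5*o^2 - 9*o + 45) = (o - 5)*(o + 3)*(o^2 - 9) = (o - 5)*(o - 3)*(o + 3)*(o + 3)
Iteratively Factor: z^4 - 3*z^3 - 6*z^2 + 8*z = (z + 2)*(z^3 - 5*z^2 + 4*z) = (z - 4)*(z + 2)*(z^2 - z) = (z - 4)*(z - 1)*(z + 2)*(z)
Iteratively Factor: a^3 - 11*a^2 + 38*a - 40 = (a - 4)*(a^2 - 7*a + 10) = (a - 4)*(a - 2)*(a - 5)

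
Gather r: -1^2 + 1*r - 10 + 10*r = 11*r - 11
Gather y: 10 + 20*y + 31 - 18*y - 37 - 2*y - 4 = 0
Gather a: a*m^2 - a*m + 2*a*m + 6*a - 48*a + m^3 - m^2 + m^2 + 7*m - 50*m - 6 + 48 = a*(m^2 + m - 42) + m^3 - 43*m + 42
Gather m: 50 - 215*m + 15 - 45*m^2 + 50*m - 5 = -45*m^2 - 165*m + 60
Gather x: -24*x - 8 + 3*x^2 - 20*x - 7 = 3*x^2 - 44*x - 15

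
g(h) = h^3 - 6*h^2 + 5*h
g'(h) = 3*h^2 - 12*h + 5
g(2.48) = -9.25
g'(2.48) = -6.31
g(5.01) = 0.20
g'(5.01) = 20.18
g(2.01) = -6.07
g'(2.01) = -7.00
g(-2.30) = -55.41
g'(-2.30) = 48.47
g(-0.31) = -2.16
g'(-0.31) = 9.01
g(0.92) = 0.30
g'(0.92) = -3.50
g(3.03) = -12.12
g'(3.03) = -3.82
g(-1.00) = -12.00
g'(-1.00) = 20.00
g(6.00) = 30.00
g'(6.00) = 41.00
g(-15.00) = -4800.00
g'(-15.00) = 860.00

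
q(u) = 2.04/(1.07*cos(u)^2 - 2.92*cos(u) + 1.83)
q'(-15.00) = 0.28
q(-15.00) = 0.44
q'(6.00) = 3026.90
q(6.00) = 159.82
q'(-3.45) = -0.10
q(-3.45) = 0.37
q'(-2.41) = 0.29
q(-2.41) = 0.44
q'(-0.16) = 2697.46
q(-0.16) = -206.84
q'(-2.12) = 0.53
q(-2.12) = 0.56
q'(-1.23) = 4.47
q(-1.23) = 2.10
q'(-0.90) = 13.85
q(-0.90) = 4.76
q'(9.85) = 0.14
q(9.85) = 0.38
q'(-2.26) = 0.40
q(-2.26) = 0.50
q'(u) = 2.04*(2.14*sin(u)*cos(u) - 2.92*sin(u))/(1.07*cos(u)^2 - 2.92*cos(u) + 1.83)^2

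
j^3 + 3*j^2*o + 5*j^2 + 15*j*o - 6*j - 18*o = (j - 1)*(j + 6)*(j + 3*o)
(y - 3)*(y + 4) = y^2 + y - 12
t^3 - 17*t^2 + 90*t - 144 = (t - 8)*(t - 6)*(t - 3)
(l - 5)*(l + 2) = l^2 - 3*l - 10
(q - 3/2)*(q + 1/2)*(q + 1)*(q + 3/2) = q^4 + 3*q^3/2 - 7*q^2/4 - 27*q/8 - 9/8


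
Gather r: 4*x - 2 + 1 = 4*x - 1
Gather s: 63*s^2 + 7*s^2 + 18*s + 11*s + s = 70*s^2 + 30*s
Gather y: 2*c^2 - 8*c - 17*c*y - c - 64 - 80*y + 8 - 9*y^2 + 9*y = 2*c^2 - 9*c - 9*y^2 + y*(-17*c - 71) - 56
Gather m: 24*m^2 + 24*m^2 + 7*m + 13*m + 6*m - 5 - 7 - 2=48*m^2 + 26*m - 14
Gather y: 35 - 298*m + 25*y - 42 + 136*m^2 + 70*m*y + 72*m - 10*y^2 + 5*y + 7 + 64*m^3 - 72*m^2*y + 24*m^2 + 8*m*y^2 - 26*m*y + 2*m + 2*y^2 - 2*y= 64*m^3 + 160*m^2 - 224*m + y^2*(8*m - 8) + y*(-72*m^2 + 44*m + 28)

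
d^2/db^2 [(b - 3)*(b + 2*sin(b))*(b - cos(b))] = -2*b^2*sin(b) + b^2*cos(b) + 10*b*sin(b) + 4*b*sin(2*b) + 5*b*cos(b) + 6*b - 2*sin(b) - 12*sin(2*b) - 14*cos(b) - 4*cos(2*b) - 6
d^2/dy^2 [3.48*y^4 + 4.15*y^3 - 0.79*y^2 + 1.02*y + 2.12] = 41.76*y^2 + 24.9*y - 1.58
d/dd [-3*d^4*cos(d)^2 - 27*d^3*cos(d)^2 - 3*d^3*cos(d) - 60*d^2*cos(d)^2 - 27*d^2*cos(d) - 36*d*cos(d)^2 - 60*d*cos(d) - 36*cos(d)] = 3*d^4*sin(2*d) + 3*d^3*sin(d) + 27*d^3*sin(2*d) - 12*d^3*cos(d)^2 + 27*d^2*sin(d) + 60*d^2*sin(2*d) - 81*d^2*cos(d)^2 - 9*d^2*cos(d) + 60*d*sin(d) + 36*d*sin(2*d) - 120*d*cos(d)^2 - 54*d*cos(d) + 36*sin(d) - 36*cos(d)^2 - 60*cos(d)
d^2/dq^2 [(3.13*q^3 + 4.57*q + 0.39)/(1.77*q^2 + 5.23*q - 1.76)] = (-2.8421709430404e-14*q^4 + 219.365012*q^3 - 165.535158*q^2 + 165.253326*q + 107.89699)/(5.545233*q^6 + 49.155201*q^5 + 128.702187*q^4 + 45.300691*q^3 - 127.975056*q^2 + 48.601344*q - 5.451776)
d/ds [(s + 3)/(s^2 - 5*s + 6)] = (s^2 - 5*s - (s + 3)*(2*s - 5) + 6)/(s^2 - 5*s + 6)^2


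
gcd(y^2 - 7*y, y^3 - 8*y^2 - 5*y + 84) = y - 7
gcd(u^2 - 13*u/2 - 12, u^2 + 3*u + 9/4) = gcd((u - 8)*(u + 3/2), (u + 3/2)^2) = u + 3/2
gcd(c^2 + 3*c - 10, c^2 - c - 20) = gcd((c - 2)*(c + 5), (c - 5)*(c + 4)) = 1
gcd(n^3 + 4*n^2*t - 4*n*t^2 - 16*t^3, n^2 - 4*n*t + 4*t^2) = -n + 2*t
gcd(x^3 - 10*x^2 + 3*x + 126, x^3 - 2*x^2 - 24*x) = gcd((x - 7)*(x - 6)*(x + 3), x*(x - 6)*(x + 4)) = x - 6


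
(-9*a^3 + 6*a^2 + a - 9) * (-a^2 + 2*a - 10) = 9*a^5 - 24*a^4 + 101*a^3 - 49*a^2 - 28*a + 90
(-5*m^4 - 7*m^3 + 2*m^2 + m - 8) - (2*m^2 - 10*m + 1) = -5*m^4 - 7*m^3 + 11*m - 9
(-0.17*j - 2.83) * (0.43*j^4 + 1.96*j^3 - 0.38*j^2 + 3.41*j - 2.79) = -0.0731*j^5 - 1.5501*j^4 - 5.4822*j^3 + 0.4957*j^2 - 9.176*j + 7.8957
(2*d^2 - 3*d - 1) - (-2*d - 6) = 2*d^2 - d + 5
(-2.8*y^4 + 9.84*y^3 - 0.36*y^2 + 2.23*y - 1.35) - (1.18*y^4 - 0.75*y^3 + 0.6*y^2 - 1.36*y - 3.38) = -3.98*y^4 + 10.59*y^3 - 0.96*y^2 + 3.59*y + 2.03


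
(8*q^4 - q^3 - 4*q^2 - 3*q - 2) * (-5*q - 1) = -40*q^5 - 3*q^4 + 21*q^3 + 19*q^2 + 13*q + 2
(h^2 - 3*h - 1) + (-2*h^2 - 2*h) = -h^2 - 5*h - 1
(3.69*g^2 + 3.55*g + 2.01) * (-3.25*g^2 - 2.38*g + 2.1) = -11.9925*g^4 - 20.3197*g^3 - 7.2325*g^2 + 2.6712*g + 4.221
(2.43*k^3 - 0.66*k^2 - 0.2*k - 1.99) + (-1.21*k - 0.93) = 2.43*k^3 - 0.66*k^2 - 1.41*k - 2.92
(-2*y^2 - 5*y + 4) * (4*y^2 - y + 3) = -8*y^4 - 18*y^3 + 15*y^2 - 19*y + 12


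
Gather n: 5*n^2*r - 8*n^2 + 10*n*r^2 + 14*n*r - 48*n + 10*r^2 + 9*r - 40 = n^2*(5*r - 8) + n*(10*r^2 + 14*r - 48) + 10*r^2 + 9*r - 40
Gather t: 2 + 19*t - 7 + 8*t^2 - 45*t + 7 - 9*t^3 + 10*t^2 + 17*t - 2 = -9*t^3 + 18*t^2 - 9*t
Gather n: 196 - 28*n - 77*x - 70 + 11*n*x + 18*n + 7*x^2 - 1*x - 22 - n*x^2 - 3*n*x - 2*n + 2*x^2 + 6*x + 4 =n*(-x^2 + 8*x - 12) + 9*x^2 - 72*x + 108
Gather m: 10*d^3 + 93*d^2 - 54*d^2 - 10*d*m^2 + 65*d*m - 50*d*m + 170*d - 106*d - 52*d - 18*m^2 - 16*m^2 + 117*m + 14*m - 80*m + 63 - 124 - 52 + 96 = 10*d^3 + 39*d^2 + 12*d + m^2*(-10*d - 34) + m*(15*d + 51) - 17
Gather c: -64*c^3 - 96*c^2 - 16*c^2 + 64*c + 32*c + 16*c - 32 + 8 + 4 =-64*c^3 - 112*c^2 + 112*c - 20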